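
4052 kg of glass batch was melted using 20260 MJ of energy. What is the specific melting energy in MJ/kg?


Rearrange E = m * s for s:
  s = E / m
  s = 20260 / 4052 = 5.0 MJ/kg

5.0 MJ/kg


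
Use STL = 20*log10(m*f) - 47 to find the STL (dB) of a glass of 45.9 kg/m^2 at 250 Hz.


Mass law: STL = 20 * log10(m * f) - 47
  m * f = 45.9 * 250 = 11475
  log10(11475) = 4.05975
  STL = 20 * 4.05975 - 47 = 81.195 - 47 = 34.2 dB

34.2 dB


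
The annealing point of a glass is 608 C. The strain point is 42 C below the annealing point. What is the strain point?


Strain point = annealing point - difference:
  T_strain = 608 - 42 = 566 C

566 C


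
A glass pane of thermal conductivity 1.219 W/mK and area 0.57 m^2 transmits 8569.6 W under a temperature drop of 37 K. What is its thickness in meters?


Fourier's law: t = k * A * dT / Q
  t = 1.219 * 0.57 * 37 / 8569.6
  t = 25.70871 / 8569.6 = 0.003 m

0.003 m


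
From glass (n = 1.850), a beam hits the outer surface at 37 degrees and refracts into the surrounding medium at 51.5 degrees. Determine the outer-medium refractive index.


Apply Snell's law: n1 * sin(theta1) = n2 * sin(theta2)
  n2 = n1 * sin(theta1) / sin(theta2)
  sin(37) = 0.601815
  sin(51.5) = 0.782608
  n2 = 1.850 * 0.601815 / 0.782608 = 1.4226

1.4226


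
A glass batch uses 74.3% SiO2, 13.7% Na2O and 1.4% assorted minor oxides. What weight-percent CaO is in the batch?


Pieces sum to 100%:
  CaO = 100 - (SiO2 + Na2O + others)
  CaO = 100 - (74.3 + 13.7 + 1.4) = 10.6%

10.6%


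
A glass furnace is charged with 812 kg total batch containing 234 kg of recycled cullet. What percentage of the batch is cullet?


Cullet ratio = (cullet mass / total batch mass) * 100
  Ratio = 234 / 812 * 100 = 28.82%

28.82%


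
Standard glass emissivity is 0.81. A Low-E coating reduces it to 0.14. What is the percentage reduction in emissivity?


Percentage reduction = (1 - coated/uncoated) * 100
  Ratio = 0.14 / 0.81 = 0.1728
  Reduction = (1 - 0.1728) * 100 = 82.7%

82.7%


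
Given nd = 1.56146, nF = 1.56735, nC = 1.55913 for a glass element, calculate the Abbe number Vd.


Abbe number formula: Vd = (nd - 1) / (nF - nC)
  nd - 1 = 1.56146 - 1 = 0.56146
  nF - nC = 1.56735 - 1.55913 = 0.00822
  Vd = 0.56146 / 0.00822 = 68.3

68.3


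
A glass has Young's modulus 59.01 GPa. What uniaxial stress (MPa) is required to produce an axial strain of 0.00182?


Rearrange E = sigma / epsilon:
  sigma = E * epsilon
  E (MPa) = 59.01 * 1000 = 59010
  sigma = 59010 * 0.00182 = 107.4 MPa

107.4 MPa


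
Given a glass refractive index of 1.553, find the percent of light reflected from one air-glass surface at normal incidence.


Fresnel reflectance at normal incidence:
  R = ((n - 1)/(n + 1))^2
  (n - 1)/(n + 1) = (1.553 - 1)/(1.553 + 1) = 0.216608
  R = 0.216608^2 = 0.046919
  R(%) = 0.046919 * 100 = 4.692%

4.692%


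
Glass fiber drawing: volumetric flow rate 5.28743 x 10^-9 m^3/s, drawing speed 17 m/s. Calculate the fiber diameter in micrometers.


Cross-sectional area from continuity:
  A = Q / v = 5.28743 x 10^-9 / 17 = 3.110253 x 10^-10 m^2
Diameter from circular cross-section:
  d = sqrt(4A / pi) * 10^6 (m -> um)
  d = sqrt(4 * 3.110253 x 10^-10 / pi) * 10^6 = 19.9 um

19.9 um


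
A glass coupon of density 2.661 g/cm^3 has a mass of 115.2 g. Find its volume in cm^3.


Rearrange rho = m / V:
  V = m / rho
  V = 115.2 / 2.661 = 43.292 cm^3

43.292 cm^3


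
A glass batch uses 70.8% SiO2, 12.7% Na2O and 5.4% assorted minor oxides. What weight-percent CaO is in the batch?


Pieces sum to 100%:
  CaO = 100 - (SiO2 + Na2O + others)
  CaO = 100 - (70.8 + 12.7 + 5.4) = 11.1%

11.1%


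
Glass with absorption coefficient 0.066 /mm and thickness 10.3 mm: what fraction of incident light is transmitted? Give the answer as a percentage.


Beer-Lambert law: T = exp(-alpha * thickness)
  exponent = -0.066 * 10.3 = -0.6798
  T = exp(-0.6798) = 0.5067
  Percentage = 0.5067 * 100 = 50.67%

50.67%


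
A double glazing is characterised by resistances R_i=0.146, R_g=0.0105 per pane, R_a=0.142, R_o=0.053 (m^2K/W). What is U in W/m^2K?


Total thermal resistance (series):
  R_total = R_in + R_glass + R_air + R_glass + R_out
  R_total = 0.146 + 0.0105 + 0.142 + 0.0105 + 0.053 = 0.362 m^2K/W
U-value = 1 / R_total = 1 / 0.362 = 2.762 W/m^2K

2.762 W/m^2K


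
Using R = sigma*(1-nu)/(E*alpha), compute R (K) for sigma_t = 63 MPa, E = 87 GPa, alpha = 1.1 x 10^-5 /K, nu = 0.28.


Thermal shock resistance: R = sigma * (1 - nu) / (E * alpha)
  Numerator = 63 * (1 - 0.28) = 45.36
  Denominator = 87 * 1000 * (1.1 x 10^-5) = 0.957
  R = 45.36 / 0.957 = 47.4 K

47.4 K


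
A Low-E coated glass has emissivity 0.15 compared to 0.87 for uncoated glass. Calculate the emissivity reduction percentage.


Percentage reduction = (1 - coated/uncoated) * 100
  Ratio = 0.15 / 0.87 = 0.1724
  Reduction = (1 - 0.1724) * 100 = 82.8%

82.8%


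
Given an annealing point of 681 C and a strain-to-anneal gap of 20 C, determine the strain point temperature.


Strain point = annealing point - difference:
  T_strain = 681 - 20 = 661 C

661 C


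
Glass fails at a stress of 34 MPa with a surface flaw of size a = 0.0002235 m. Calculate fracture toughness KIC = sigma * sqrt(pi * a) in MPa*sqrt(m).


Fracture toughness: KIC = sigma * sqrt(pi * a)
  pi * a = pi * 0.0002235 = 0.000702146
  sqrt(pi * a) = 0.026498
  KIC = 34 * 0.026498 = 0.901 MPa*sqrt(m)

0.901 MPa*sqrt(m)


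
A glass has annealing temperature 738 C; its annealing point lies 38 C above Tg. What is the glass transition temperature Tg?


Rearrange T_anneal = Tg + offset for Tg:
  Tg = T_anneal - offset = 738 - 38 = 700 C

700 C


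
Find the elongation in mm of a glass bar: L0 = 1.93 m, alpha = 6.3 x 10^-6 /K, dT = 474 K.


Thermal expansion formula: dL = alpha * L0 * dT
  dL = (6.3 x 10^-6) * 1.93 * 474 = 0.00576337 m
Convert to mm: 0.00576337 * 1000 = 5.7634 mm

5.7634 mm


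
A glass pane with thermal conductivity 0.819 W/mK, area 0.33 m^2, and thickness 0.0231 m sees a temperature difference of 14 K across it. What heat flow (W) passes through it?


Fourier's law: Q = k * A * dT / t
  Q = 0.819 * 0.33 * 14 / 0.0231
  Q = 3.78378 / 0.0231 = 163.8 W

163.8 W


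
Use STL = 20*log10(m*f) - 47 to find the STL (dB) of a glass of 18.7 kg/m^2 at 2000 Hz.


Mass law: STL = 20 * log10(m * f) - 47
  m * f = 18.7 * 2000 = 37400
  log10(37400) = 4.57287
  STL = 20 * 4.57287 - 47 = 91.4574 - 47 = 44.5 dB

44.5 dB


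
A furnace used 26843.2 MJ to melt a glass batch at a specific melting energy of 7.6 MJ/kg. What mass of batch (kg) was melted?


Rearrange E = m * s for m:
  m = E / s
  m = 26843.2 / 7.6 = 3532.0 kg

3532.0 kg


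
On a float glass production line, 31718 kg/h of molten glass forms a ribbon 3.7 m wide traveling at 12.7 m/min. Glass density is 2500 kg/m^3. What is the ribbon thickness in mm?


Ribbon cross-section from mass balance:
  Volume rate = throughput / density = 31718 / 2500 = 12.6872 m^3/h
  thickness = volume rate / (speed * 60 * width), i.e.
  thickness = throughput / (60 * speed * width * density) * 1000
  thickness = 31718 / (60 * 12.7 * 3.7 * 2500) * 1000 = 4.5 mm

4.5 mm


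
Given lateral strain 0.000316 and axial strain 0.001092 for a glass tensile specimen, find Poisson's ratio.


Poisson's ratio: nu = lateral strain / axial strain
  nu = 0.000316 / 0.001092 = 0.2894

0.2894


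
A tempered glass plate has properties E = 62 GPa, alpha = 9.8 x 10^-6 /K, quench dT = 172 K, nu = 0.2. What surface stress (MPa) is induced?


Tempering stress: sigma = E * alpha * dT / (1 - nu)
  E (MPa) = 62 * 1000 = 62000
  Numerator = 62000 * (9.8 x 10^-6) * 172 = 104.5072
  Denominator = 1 - 0.2 = 0.8
  sigma = 104.5072 / 0.8 = 130.6 MPa

130.6 MPa


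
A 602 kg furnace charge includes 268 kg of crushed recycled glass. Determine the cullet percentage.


Cullet ratio = (cullet mass / total batch mass) * 100
  Ratio = 268 / 602 * 100 = 44.52%

44.52%


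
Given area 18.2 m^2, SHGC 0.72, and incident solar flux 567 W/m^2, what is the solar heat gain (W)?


Solar heat gain: Q = Area * SHGC * Irradiance
  Q = 18.2 * 0.72 * 567 = 7430 W

7430 W


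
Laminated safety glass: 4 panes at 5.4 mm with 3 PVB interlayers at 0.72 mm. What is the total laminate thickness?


Total thickness = glass contribution + PVB contribution
  Glass: 4 * 5.4 = 21.6 mm
  PVB: 3 * 0.72 = 2.16 mm
  Total = 21.6 + 2.16 = 23.76 mm

23.76 mm


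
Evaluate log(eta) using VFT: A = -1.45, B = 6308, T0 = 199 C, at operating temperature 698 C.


VFT equation: log(eta) = A + B / (T - T0)
  T - T0 = 698 - 199 = 499
  B / (T - T0) = 6308 / 499 = 12.641
  log(eta) = -1.45 + 12.641 = 11.191

11.191


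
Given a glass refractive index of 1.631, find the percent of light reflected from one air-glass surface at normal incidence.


Fresnel reflectance at normal incidence:
  R = ((n - 1)/(n + 1))^2
  (n - 1)/(n + 1) = (1.631 - 1)/(1.631 + 1) = 0.239833
  R = 0.239833^2 = 0.0575199
  R(%) = 0.0575199 * 100 = 5.752%

5.752%


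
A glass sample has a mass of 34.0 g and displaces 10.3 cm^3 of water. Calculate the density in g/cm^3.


Use the definition of density:
  rho = mass / volume
  rho = 34.0 / 10.3 = 3.301 g/cm^3

3.301 g/cm^3


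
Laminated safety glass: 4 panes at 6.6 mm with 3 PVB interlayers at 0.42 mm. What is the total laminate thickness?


Total thickness = glass contribution + PVB contribution
  Glass: 4 * 6.6 = 26.4 mm
  PVB: 3 * 0.42 = 1.26 mm
  Total = 26.4 + 1.26 = 27.66 mm

27.66 mm


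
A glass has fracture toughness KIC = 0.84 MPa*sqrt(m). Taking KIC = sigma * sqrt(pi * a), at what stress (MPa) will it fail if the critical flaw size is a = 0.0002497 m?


Rearrange KIC = sigma * sqrt(pi * a):
  sigma = KIC / sqrt(pi * a)
  sqrt(pi * 0.0002497) = 0.028008
  sigma = 0.84 / 0.028008 = 29.99 MPa

29.99 MPa


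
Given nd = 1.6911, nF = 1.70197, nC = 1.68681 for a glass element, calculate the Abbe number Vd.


Abbe number formula: Vd = (nd - 1) / (nF - nC)
  nd - 1 = 1.6911 - 1 = 0.6911
  nF - nC = 1.70197 - 1.68681 = 0.01516
  Vd = 0.6911 / 0.01516 = 45.59

45.59


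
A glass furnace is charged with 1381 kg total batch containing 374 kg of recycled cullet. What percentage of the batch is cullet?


Cullet ratio = (cullet mass / total batch mass) * 100
  Ratio = 374 / 1381 * 100 = 27.08%

27.08%


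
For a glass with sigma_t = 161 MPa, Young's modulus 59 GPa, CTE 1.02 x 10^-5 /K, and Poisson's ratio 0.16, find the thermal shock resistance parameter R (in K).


Thermal shock resistance: R = sigma * (1 - nu) / (E * alpha)
  Numerator = 161 * (1 - 0.16) = 135.24
  Denominator = 59 * 1000 * (1.02 x 10^-5) = 0.6018
  R = 135.24 / 0.6018 = 224.7 K

224.7 K


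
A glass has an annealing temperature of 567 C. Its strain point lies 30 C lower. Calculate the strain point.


Strain point = annealing point - difference:
  T_strain = 567 - 30 = 537 C

537 C


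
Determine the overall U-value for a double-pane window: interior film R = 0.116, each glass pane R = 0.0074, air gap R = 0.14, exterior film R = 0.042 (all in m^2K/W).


Total thermal resistance (series):
  R_total = R_in + R_glass + R_air + R_glass + R_out
  R_total = 0.116 + 0.0074 + 0.14 + 0.0074 + 0.042 = 0.3128 m^2K/W
U-value = 1 / R_total = 1 / 0.3128 = 3.197 W/m^2K

3.197 W/m^2K


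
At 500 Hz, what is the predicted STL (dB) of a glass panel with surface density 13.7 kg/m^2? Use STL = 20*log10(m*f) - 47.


Mass law: STL = 20 * log10(m * f) - 47
  m * f = 13.7 * 500 = 6850
  log10(6850) = 3.83569
  STL = 20 * 3.83569 - 47 = 76.7138 - 47 = 29.7 dB

29.7 dB


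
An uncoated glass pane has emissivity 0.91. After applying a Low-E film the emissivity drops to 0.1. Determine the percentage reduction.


Percentage reduction = (1 - coated/uncoated) * 100
  Ratio = 0.1 / 0.91 = 0.1099
  Reduction = (1 - 0.1099) * 100 = 89.0%

89.0%


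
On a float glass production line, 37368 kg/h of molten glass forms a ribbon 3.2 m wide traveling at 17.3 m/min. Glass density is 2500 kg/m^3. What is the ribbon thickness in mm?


Ribbon cross-section from mass balance:
  Volume rate = throughput / density = 37368 / 2500 = 14.9472 m^3/h
  thickness = volume rate / (speed * 60 * width), i.e.
  thickness = throughput / (60 * speed * width * density) * 1000
  thickness = 37368 / (60 * 17.3 * 3.2 * 2500) * 1000 = 4.5 mm

4.5 mm


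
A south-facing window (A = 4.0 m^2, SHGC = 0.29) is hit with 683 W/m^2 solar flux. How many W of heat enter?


Solar heat gain: Q = Area * SHGC * Irradiance
  Q = 4.0 * 0.29 * 683 = 792.3 W

792.3 W


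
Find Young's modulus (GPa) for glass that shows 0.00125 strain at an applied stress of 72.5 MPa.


Young's modulus: E = stress / strain
  E = 72.5 MPa / 0.00125 = 58000 MPa
Convert to GPa: 58000 / 1000 = 58.0 GPa

58.0 GPa


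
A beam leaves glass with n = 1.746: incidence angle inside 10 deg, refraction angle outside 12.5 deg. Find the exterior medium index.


Apply Snell's law: n1 * sin(theta1) = n2 * sin(theta2)
  n2 = n1 * sin(theta1) / sin(theta2)
  sin(10) = 0.173648
  sin(12.5) = 0.21644
  n2 = 1.746 * 0.173648 / 0.21644 = 1.4008

1.4008


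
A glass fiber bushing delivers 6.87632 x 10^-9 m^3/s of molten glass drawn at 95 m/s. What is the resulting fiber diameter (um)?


Cross-sectional area from continuity:
  A = Q / v = 6.87632 x 10^-9 / 95 = 7.238232 x 10^-11 m^2
Diameter from circular cross-section:
  d = sqrt(4A / pi) * 10^6 (m -> um)
  d = sqrt(4 * 7.238232 x 10^-11 / pi) * 10^6 = 9.6 um

9.6 um


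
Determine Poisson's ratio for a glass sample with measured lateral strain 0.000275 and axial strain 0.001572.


Poisson's ratio: nu = lateral strain / axial strain
  nu = 0.000275 / 0.001572 = 0.1749

0.1749


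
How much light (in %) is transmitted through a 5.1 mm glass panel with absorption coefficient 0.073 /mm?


Beer-Lambert law: T = exp(-alpha * thickness)
  exponent = -0.073 * 5.1 = -0.3723
  T = exp(-0.3723) = 0.6891
  Percentage = 0.6891 * 100 = 68.91%

68.91%


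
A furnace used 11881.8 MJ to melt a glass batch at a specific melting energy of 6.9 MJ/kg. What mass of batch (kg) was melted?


Rearrange E = m * s for m:
  m = E / s
  m = 11881.8 / 6.9 = 1722.0 kg

1722.0 kg


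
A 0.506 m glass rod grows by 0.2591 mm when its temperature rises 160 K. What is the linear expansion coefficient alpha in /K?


Rearrange dL = alpha * L0 * dT for alpha:
  alpha = dL / (L0 * dT)
  alpha = (0.2591 / 1000) / (0.506 * 160) = 0.0000032 /K = 3.2 x 10^-6 /K

3.2 x 10^-6 /K


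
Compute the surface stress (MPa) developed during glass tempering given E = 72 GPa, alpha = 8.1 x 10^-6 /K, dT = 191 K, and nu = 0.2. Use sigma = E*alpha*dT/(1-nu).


Tempering stress: sigma = E * alpha * dT / (1 - nu)
  E (MPa) = 72 * 1000 = 72000
  Numerator = 72000 * (8.1 x 10^-6) * 191 = 111.3912
  Denominator = 1 - 0.2 = 0.8
  sigma = 111.3912 / 0.8 = 139.2 MPa

139.2 MPa


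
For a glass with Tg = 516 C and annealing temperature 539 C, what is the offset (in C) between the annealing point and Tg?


Offset = T_anneal - Tg:
  offset = 539 - 516 = 23 C

23 C


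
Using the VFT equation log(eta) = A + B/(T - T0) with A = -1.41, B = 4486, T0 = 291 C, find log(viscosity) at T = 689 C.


VFT equation: log(eta) = A + B / (T - T0)
  T - T0 = 689 - 291 = 398
  B / (T - T0) = 4486 / 398 = 11.271
  log(eta) = -1.41 + 11.271 = 9.861

9.861


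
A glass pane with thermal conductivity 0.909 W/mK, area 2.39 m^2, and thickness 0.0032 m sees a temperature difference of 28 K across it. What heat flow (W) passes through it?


Fourier's law: Q = k * A * dT / t
  Q = 0.909 * 2.39 * 28 / 0.0032
  Q = 60.83028 / 0.0032 = 19009.5 W

19009.5 W


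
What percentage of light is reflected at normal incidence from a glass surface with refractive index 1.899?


Fresnel reflectance at normal incidence:
  R = ((n - 1)/(n + 1))^2
  (n - 1)/(n + 1) = (1.899 - 1)/(1.899 + 1) = 0.310107
  R = 0.310107^2 = 0.0961664
  R(%) = 0.0961664 * 100 = 9.617%

9.617%


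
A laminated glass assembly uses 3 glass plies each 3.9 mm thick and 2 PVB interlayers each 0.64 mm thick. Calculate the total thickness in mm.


Total thickness = glass contribution + PVB contribution
  Glass: 3 * 3.9 = 11.7 mm
  PVB: 2 * 0.64 = 1.28 mm
  Total = 11.7 + 1.28 = 12.98 mm

12.98 mm


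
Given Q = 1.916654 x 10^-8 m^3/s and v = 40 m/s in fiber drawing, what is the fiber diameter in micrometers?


Cross-sectional area from continuity:
  A = Q / v = 1.916654 x 10^-8 / 40 = 4.791635 x 10^-10 m^2
Diameter from circular cross-section:
  d = sqrt(4A / pi) * 10^6 (m -> um)
  d = sqrt(4 * 4.791635 x 10^-10 / pi) * 10^6 = 24.7 um

24.7 um


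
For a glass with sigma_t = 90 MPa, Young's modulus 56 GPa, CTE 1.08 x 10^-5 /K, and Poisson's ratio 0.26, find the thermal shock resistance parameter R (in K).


Thermal shock resistance: R = sigma * (1 - nu) / (E * alpha)
  Numerator = 90 * (1 - 0.26) = 66.6
  Denominator = 56 * 1000 * (1.08 x 10^-5) = 0.6048
  R = 66.6 / 0.6048 = 110.1 K

110.1 K


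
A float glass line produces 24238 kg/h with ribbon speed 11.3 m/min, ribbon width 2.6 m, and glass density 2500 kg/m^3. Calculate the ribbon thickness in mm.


Ribbon cross-section from mass balance:
  Volume rate = throughput / density = 24238 / 2500 = 9.6952 m^3/h
  thickness = volume rate / (speed * 60 * width), i.e.
  thickness = throughput / (60 * speed * width * density) * 1000
  thickness = 24238 / (60 * 11.3 * 2.6 * 2500) * 1000 = 5.5 mm

5.5 mm


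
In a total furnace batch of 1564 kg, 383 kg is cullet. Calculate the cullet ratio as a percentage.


Cullet ratio = (cullet mass / total batch mass) * 100
  Ratio = 383 / 1564 * 100 = 24.49%

24.49%


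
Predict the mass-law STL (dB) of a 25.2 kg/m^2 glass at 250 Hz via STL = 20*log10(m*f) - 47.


Mass law: STL = 20 * log10(m * f) - 47
  m * f = 25.2 * 250 = 6300
  log10(6300) = 3.79934
  STL = 20 * 3.79934 - 47 = 75.9868 - 47 = 29.0 dB

29.0 dB


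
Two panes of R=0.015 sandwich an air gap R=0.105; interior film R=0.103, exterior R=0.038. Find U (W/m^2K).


Total thermal resistance (series):
  R_total = R_in + R_glass + R_air + R_glass + R_out
  R_total = 0.103 + 0.015 + 0.105 + 0.015 + 0.038 = 0.276 m^2K/W
U-value = 1 / R_total = 1 / 0.276 = 3.623 W/m^2K

3.623 W/m^2K


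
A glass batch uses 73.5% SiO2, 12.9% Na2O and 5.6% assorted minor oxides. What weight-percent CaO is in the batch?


Pieces sum to 100%:
  CaO = 100 - (SiO2 + Na2O + others)
  CaO = 100 - (73.5 + 12.9 + 5.6) = 8.0%

8.0%


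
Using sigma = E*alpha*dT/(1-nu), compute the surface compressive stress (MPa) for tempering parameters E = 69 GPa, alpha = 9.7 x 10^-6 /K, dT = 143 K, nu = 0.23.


Tempering stress: sigma = E * alpha * dT / (1 - nu)
  E (MPa) = 69 * 1000 = 69000
  Numerator = 69000 * (9.7 x 10^-6) * 143 = 95.7099
  Denominator = 1 - 0.23 = 0.77
  sigma = 95.7099 / 0.77 = 124.3 MPa

124.3 MPa


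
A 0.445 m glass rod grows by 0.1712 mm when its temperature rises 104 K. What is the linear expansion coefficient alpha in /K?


Rearrange dL = alpha * L0 * dT for alpha:
  alpha = dL / (L0 * dT)
  alpha = (0.1712 / 1000) / (0.445 * 104) = 0.000003699 /K = 3.699 x 10^-6 /K

3.699 x 10^-6 /K


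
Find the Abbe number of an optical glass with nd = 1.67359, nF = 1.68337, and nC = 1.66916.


Abbe number formula: Vd = (nd - 1) / (nF - nC)
  nd - 1 = 1.67359 - 1 = 0.67359
  nF - nC = 1.68337 - 1.66916 = 0.01421
  Vd = 0.67359 / 0.01421 = 47.4

47.4


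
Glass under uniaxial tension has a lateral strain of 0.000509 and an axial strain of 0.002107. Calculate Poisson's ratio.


Poisson's ratio: nu = lateral strain / axial strain
  nu = 0.000509 / 0.002107 = 0.2416

0.2416


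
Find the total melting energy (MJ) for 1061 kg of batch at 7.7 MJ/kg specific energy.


Total energy = mass * specific energy
  E = 1061 * 7.7 = 8169.7 MJ

8169.7 MJ


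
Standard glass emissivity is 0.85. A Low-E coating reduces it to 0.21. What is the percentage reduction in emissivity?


Percentage reduction = (1 - coated/uncoated) * 100
  Ratio = 0.21 / 0.85 = 0.2471
  Reduction = (1 - 0.2471) * 100 = 75.3%

75.3%


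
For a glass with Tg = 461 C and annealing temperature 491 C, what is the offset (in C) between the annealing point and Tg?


Offset = T_anneal - Tg:
  offset = 491 - 461 = 30 C

30 C


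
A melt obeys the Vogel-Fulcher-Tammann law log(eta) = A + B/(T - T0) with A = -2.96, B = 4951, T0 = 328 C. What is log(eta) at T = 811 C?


VFT equation: log(eta) = A + B / (T - T0)
  T - T0 = 811 - 328 = 483
  B / (T - T0) = 4951 / 483 = 10.251
  log(eta) = -2.96 + 10.251 = 7.291

7.291


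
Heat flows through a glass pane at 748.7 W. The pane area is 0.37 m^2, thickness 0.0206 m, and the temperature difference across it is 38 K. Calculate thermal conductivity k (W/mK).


Fourier's law rearranged: k = Q * t / (A * dT)
  Numerator = 748.7 * 0.0206 = 15.42322
  Denominator = 0.37 * 38 = 14.06
  k = 15.42322 / 14.06 = 1.097 W/mK

1.097 W/mK


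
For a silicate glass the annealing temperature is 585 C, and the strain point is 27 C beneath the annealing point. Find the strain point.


Strain point = annealing point - difference:
  T_strain = 585 - 27 = 558 C

558 C


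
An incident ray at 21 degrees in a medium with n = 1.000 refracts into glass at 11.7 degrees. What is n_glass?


Apply Snell's law: n1 * sin(theta1) = n2 * sin(theta2)
  n2 = n1 * sin(theta1) / sin(theta2)
  sin(21) = 0.358368
  sin(11.7) = 0.202787
  n2 = 1.000 * 0.358368 / 0.202787 = 1.7672

1.7672


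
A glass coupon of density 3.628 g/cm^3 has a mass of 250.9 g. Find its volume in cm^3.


Rearrange rho = m / V:
  V = m / rho
  V = 250.9 / 3.628 = 69.157 cm^3

69.157 cm^3


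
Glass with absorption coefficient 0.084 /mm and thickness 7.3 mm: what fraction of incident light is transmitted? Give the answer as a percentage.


Beer-Lambert law: T = exp(-alpha * thickness)
  exponent = -0.084 * 7.3 = -0.6132
  T = exp(-0.6132) = 0.5416
  Percentage = 0.5416 * 100 = 54.16%

54.16%


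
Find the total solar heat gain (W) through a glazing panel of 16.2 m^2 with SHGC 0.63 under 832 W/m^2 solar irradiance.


Solar heat gain: Q = Area * SHGC * Irradiance
  Q = 16.2 * 0.63 * 832 = 8491.4 W

8491.4 W


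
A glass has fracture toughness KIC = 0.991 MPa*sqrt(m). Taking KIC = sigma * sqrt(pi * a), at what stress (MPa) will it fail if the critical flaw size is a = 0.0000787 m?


Rearrange KIC = sigma * sqrt(pi * a):
  sigma = KIC / sqrt(pi * a)
  sqrt(pi * 0.0000787) = 0.015724
  sigma = 0.991 / 0.015724 = 63.02 MPa

63.02 MPa


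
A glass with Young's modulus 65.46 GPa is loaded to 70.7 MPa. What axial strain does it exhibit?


Rearrange E = sigma / epsilon:
  epsilon = sigma / E
  E (MPa) = 65.46 * 1000 = 65460
  epsilon = 70.7 / 65460 = 0.00108

0.00108


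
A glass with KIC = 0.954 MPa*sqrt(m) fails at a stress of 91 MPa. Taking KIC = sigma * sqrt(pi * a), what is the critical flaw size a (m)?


Rearrange KIC = sigma * sqrt(pi * a):
  sqrt(pi * a) = KIC / sigma
  sqrt(pi * a) = 0.954 / 91 = 0.010484
  a = (KIC / sigma)^2 / pi
  a = 0.010484^2 / pi = 0.000035 m

0.000035 m


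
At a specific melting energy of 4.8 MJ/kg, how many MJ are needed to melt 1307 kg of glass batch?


Total energy = mass * specific energy
  E = 1307 * 4.8 = 6273.6 MJ

6273.6 MJ


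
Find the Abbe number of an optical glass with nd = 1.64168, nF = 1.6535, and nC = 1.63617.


Abbe number formula: Vd = (nd - 1) / (nF - nC)
  nd - 1 = 1.64168 - 1 = 0.64168
  nF - nC = 1.6535 - 1.63617 = 0.01733
  Vd = 0.64168 / 0.01733 = 37.03

37.03


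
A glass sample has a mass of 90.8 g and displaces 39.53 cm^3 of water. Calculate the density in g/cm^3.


Use the definition of density:
  rho = mass / volume
  rho = 90.8 / 39.53 = 2.297 g/cm^3

2.297 g/cm^3


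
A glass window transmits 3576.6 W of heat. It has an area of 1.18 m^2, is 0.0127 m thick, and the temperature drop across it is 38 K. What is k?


Fourier's law rearranged: k = Q * t / (A * dT)
  Numerator = 3576.6 * 0.0127 = 45.42282
  Denominator = 1.18 * 38 = 44.84
  k = 45.42282 / 44.84 = 1.013 W/mK

1.013 W/mK


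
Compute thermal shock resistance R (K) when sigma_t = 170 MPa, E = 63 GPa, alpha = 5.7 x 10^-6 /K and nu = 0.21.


Thermal shock resistance: R = sigma * (1 - nu) / (E * alpha)
  Numerator = 170 * (1 - 0.21) = 134.3
  Denominator = 63 * 1000 * (5.7 x 10^-6) = 0.3591
  R = 134.3 / 0.3591 = 374.0 K

374.0 K


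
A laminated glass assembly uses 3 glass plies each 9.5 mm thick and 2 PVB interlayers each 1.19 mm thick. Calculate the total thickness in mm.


Total thickness = glass contribution + PVB contribution
  Glass: 3 * 9.5 = 28.5 mm
  PVB: 2 * 1.19 = 2.38 mm
  Total = 28.5 + 2.38 = 30.88 mm

30.88 mm


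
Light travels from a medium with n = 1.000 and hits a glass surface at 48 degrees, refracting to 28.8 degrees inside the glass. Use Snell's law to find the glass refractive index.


Apply Snell's law: n1 * sin(theta1) = n2 * sin(theta2)
  n2 = n1 * sin(theta1) / sin(theta2)
  sin(48) = 0.743145
  sin(28.8) = 0.481754
  n2 = 1.000 * 0.743145 / 0.481754 = 1.5426

1.5426


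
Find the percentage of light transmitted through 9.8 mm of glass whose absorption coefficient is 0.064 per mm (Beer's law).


Beer-Lambert law: T = exp(-alpha * thickness)
  exponent = -0.064 * 9.8 = -0.6272
  T = exp(-0.6272) = 0.5341
  Percentage = 0.5341 * 100 = 53.41%

53.41%


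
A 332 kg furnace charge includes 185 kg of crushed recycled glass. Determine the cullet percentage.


Cullet ratio = (cullet mass / total batch mass) * 100
  Ratio = 185 / 332 * 100 = 55.72%

55.72%


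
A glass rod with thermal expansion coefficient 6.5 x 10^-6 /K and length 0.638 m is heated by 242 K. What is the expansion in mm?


Thermal expansion formula: dL = alpha * L0 * dT
  dL = (6.5 x 10^-6) * 0.638 * 242 = 0.00100357 m
Convert to mm: 0.00100357 * 1000 = 1.0036 mm

1.0036 mm


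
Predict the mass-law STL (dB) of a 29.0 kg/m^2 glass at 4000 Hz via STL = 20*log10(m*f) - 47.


Mass law: STL = 20 * log10(m * f) - 47
  m * f = 29.0 * 4000 = 116000
  log10(116000) = 5.06446
  STL = 20 * 5.06446 - 47 = 101.2892 - 47 = 54.3 dB

54.3 dB


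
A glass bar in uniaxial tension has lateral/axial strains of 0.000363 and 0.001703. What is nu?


Poisson's ratio: nu = lateral strain / axial strain
  nu = 0.000363 / 0.001703 = 0.2132

0.2132


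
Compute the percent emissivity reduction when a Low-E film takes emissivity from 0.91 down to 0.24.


Percentage reduction = (1 - coated/uncoated) * 100
  Ratio = 0.24 / 0.91 = 0.2637
  Reduction = (1 - 0.2637) * 100 = 73.6%

73.6%


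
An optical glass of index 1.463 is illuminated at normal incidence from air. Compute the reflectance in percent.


Fresnel reflectance at normal incidence:
  R = ((n - 1)/(n + 1))^2
  (n - 1)/(n + 1) = (1.463 - 1)/(1.463 + 1) = 0.187982
  R = 0.187982^2 = 0.0353372
  R(%) = 0.0353372 * 100 = 3.534%

3.534%


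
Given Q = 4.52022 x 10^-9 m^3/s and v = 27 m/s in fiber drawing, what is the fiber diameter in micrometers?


Cross-sectional area from continuity:
  A = Q / v = 4.52022 x 10^-9 / 27 = 1.674156 x 10^-10 m^2
Diameter from circular cross-section:
  d = sqrt(4A / pi) * 10^6 (m -> um)
  d = sqrt(4 * 1.674156 x 10^-10 / pi) * 10^6 = 14.6 um

14.6 um


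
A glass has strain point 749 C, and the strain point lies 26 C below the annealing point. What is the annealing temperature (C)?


T_anneal = T_strain + gap:
  T_anneal = 749 + 26 = 775 C

775 C


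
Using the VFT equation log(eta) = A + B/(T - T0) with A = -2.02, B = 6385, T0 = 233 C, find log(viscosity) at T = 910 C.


VFT equation: log(eta) = A + B / (T - T0)
  T - T0 = 910 - 233 = 677
  B / (T - T0) = 6385 / 677 = 9.431
  log(eta) = -2.02 + 9.431 = 7.411

7.411


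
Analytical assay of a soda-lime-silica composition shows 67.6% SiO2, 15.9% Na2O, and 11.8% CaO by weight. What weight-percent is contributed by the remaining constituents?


Sum the three major oxides:
  SiO2 + Na2O + CaO = 67.6 + 15.9 + 11.8 = 95.3%
Subtract from 100%:
  Others = 100 - 95.3 = 4.7%

4.7%


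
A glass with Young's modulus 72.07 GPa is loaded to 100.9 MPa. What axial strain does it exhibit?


Rearrange E = sigma / epsilon:
  epsilon = sigma / E
  E (MPa) = 72.07 * 1000 = 72070
  epsilon = 100.9 / 72070 = 0.0014

0.0014


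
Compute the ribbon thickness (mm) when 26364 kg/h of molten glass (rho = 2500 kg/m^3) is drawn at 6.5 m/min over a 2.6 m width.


Ribbon cross-section from mass balance:
  Volume rate = throughput / density = 26364 / 2500 = 10.5456 m^3/h
  thickness = volume rate / (speed * 60 * width), i.e.
  thickness = throughput / (60 * speed * width * density) * 1000
  thickness = 26364 / (60 * 6.5 * 2.6 * 2500) * 1000 = 10.4 mm

10.4 mm


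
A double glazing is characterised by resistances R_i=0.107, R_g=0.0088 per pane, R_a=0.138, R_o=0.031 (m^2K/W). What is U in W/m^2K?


Total thermal resistance (series):
  R_total = R_in + R_glass + R_air + R_glass + R_out
  R_total = 0.107 + 0.0088 + 0.138 + 0.0088 + 0.031 = 0.2936 m^2K/W
U-value = 1 / R_total = 1 / 0.2936 = 3.406 W/m^2K

3.406 W/m^2K


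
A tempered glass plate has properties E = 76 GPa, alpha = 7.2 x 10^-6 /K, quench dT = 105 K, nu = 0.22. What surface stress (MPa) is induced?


Tempering stress: sigma = E * alpha * dT / (1 - nu)
  E (MPa) = 76 * 1000 = 76000
  Numerator = 76000 * (7.2 x 10^-6) * 105 = 57.456
  Denominator = 1 - 0.22 = 0.78
  sigma = 57.456 / 0.78 = 73.7 MPa

73.7 MPa


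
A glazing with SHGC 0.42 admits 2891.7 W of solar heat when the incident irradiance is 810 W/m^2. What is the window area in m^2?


Rearrange Q = Area * SHGC * Irradiance:
  Area = Q / (SHGC * Irradiance)
  Area = 2891.7 / (0.42 * 810) = 8.5 m^2

8.5 m^2


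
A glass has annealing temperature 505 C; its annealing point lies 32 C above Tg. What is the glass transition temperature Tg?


Rearrange T_anneal = Tg + offset for Tg:
  Tg = T_anneal - offset = 505 - 32 = 473 C

473 C


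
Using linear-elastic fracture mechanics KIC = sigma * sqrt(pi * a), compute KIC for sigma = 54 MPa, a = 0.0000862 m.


Fracture toughness: KIC = sigma * sqrt(pi * a)
  pi * a = pi * 0.0000862 = 0.000270805
  sqrt(pi * a) = 0.016456
  KIC = 54 * 0.016456 = 0.889 MPa*sqrt(m)

0.889 MPa*sqrt(m)


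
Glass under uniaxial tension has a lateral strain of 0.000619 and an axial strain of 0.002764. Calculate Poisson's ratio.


Poisson's ratio: nu = lateral strain / axial strain
  nu = 0.000619 / 0.002764 = 0.224

0.224


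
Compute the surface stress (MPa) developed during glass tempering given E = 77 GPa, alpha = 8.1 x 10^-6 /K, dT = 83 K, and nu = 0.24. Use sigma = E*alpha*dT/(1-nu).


Tempering stress: sigma = E * alpha * dT / (1 - nu)
  E (MPa) = 77 * 1000 = 77000
  Numerator = 77000 * (8.1 x 10^-6) * 83 = 51.7671
  Denominator = 1 - 0.24 = 0.76
  sigma = 51.7671 / 0.76 = 68.1 MPa

68.1 MPa


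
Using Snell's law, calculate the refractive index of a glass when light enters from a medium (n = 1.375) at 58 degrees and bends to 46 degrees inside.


Apply Snell's law: n1 * sin(theta1) = n2 * sin(theta2)
  n2 = n1 * sin(theta1) / sin(theta2)
  sin(58) = 0.848048
  sin(46) = 0.71934
  n2 = 1.375 * 0.848048 / 0.71934 = 1.621

1.621


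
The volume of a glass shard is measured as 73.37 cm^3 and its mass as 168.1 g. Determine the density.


Use the definition of density:
  rho = mass / volume
  rho = 168.1 / 73.37 = 2.291 g/cm^3

2.291 g/cm^3


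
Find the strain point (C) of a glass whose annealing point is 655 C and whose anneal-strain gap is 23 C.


Strain point = annealing point - difference:
  T_strain = 655 - 23 = 632 C

632 C


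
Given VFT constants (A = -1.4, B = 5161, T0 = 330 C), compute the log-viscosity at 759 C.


VFT equation: log(eta) = A + B / (T - T0)
  T - T0 = 759 - 330 = 429
  B / (T - T0) = 5161 / 429 = 12.03
  log(eta) = -1.4 + 12.03 = 10.63

10.63


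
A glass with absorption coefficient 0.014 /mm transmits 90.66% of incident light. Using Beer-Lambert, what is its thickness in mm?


Rearrange T = exp(-alpha * thickness):
  thickness = -ln(T) / alpha
  T = 90.66/100 = 0.9066
  ln(T) = -0.09805
  -ln(T) = 0.09805
  thickness = 0.09805 / 0.014 = 7.0 mm

7.0 mm


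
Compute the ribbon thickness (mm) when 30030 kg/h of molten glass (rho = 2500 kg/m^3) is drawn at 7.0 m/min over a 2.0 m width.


Ribbon cross-section from mass balance:
  Volume rate = throughput / density = 30030 / 2500 = 12.012 m^3/h
  thickness = volume rate / (speed * 60 * width), i.e.
  thickness = throughput / (60 * speed * width * density) * 1000
  thickness = 30030 / (60 * 7.0 * 2.0 * 2500) * 1000 = 14.3 mm

14.3 mm


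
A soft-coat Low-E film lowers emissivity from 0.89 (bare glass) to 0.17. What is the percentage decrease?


Percentage reduction = (1 - coated/uncoated) * 100
  Ratio = 0.17 / 0.89 = 0.191
  Reduction = (1 - 0.191) * 100 = 80.9%

80.9%


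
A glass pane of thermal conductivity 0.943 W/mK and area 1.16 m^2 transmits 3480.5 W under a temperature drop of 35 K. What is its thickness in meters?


Fourier's law: t = k * A * dT / Q
  t = 0.943 * 1.16 * 35 / 3480.5
  t = 38.2858 / 3480.5 = 0.011 m

0.011 m


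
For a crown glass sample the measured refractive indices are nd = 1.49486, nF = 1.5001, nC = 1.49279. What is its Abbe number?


Abbe number formula: Vd = (nd - 1) / (nF - nC)
  nd - 1 = 1.49486 - 1 = 0.49486
  nF - nC = 1.5001 - 1.49279 = 0.00731
  Vd = 0.49486 / 0.00731 = 67.7

67.7


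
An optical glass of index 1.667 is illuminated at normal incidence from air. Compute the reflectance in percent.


Fresnel reflectance at normal incidence:
  R = ((n - 1)/(n + 1))^2
  (n - 1)/(n + 1) = (1.667 - 1)/(1.667 + 1) = 0.250094
  R = 0.250094^2 = 0.062547
  R(%) = 0.062547 * 100 = 6.255%

6.255%


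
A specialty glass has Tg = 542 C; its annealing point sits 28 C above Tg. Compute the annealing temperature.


The annealing temperature is Tg plus the offset:
  T_anneal = 542 + 28 = 570 C

570 C


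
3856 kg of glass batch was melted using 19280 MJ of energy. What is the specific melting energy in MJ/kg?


Rearrange E = m * s for s:
  s = E / m
  s = 19280 / 3856 = 5.0 MJ/kg

5.0 MJ/kg


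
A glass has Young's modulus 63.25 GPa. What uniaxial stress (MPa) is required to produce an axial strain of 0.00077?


Rearrange E = sigma / epsilon:
  sigma = E * epsilon
  E (MPa) = 63.25 * 1000 = 63250
  sigma = 63250 * 0.00077 = 48.7 MPa

48.7 MPa


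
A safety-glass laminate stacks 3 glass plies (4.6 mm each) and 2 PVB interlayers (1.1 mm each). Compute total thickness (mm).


Total thickness = glass contribution + PVB contribution
  Glass: 3 * 4.6 = 13.8 mm
  PVB: 2 * 1.1 = 2.2 mm
  Total = 13.8 + 2.2 = 16.0 mm

16.0 mm


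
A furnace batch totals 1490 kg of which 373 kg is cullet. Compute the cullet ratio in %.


Cullet ratio = (cullet mass / total batch mass) * 100
  Ratio = 373 / 1490 * 100 = 25.03%

25.03%


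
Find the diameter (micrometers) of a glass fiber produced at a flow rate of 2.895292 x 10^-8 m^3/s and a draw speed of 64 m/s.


Cross-sectional area from continuity:
  A = Q / v = 2.895292 x 10^-8 / 64 = 4.523894 x 10^-10 m^2
Diameter from circular cross-section:
  d = sqrt(4A / pi) * 10^6 (m -> um)
  d = sqrt(4 * 4.523894 x 10^-10 / pi) * 10^6 = 24.0 um

24.0 um


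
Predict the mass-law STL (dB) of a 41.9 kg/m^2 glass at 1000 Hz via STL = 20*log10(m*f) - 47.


Mass law: STL = 20 * log10(m * f) - 47
  m * f = 41.9 * 1000 = 41900
  log10(41900) = 4.62221
  STL = 20 * 4.62221 - 47 = 92.4442 - 47 = 45.4 dB

45.4 dB


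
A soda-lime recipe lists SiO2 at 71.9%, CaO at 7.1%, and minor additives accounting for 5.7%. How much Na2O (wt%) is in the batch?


Pieces sum to 100%:
  Na2O = 100 - (SiO2 + CaO + others)
  Na2O = 100 - (71.9 + 7.1 + 5.7) = 15.3%

15.3%


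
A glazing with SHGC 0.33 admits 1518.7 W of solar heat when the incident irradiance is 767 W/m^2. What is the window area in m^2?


Rearrange Q = Area * SHGC * Irradiance:
  Area = Q / (SHGC * Irradiance)
  Area = 1518.7 / (0.33 * 767) = 6.0 m^2

6.0 m^2


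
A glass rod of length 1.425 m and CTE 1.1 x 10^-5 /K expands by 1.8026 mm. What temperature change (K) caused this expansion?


Rearrange dL = alpha * L0 * dT for dT:
  dT = dL / (alpha * L0)
  dL (m) = 1.8026 / 1000 = 0.0018026
  dT = 0.0018026 / ((1.1 x 10^-5) * 1.425) = 115.0 K

115.0 K


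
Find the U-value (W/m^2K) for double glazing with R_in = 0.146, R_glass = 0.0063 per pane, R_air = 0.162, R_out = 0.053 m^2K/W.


Total thermal resistance (series):
  R_total = R_in + R_glass + R_air + R_glass + R_out
  R_total = 0.146 + 0.0063 + 0.162 + 0.0063 + 0.053 = 0.3736 m^2K/W
U-value = 1 / R_total = 1 / 0.3736 = 2.677 W/m^2K

2.677 W/m^2K


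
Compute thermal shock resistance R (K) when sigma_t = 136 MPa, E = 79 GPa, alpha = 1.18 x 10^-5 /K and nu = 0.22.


Thermal shock resistance: R = sigma * (1 - nu) / (E * alpha)
  Numerator = 136 * (1 - 0.22) = 106.08
  Denominator = 79 * 1000 * (1.18 x 10^-5) = 0.9322
  R = 106.08 / 0.9322 = 113.8 K

113.8 K


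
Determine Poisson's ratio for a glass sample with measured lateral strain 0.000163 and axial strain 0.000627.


Poisson's ratio: nu = lateral strain / axial strain
  nu = 0.000163 / 0.000627 = 0.26

0.26


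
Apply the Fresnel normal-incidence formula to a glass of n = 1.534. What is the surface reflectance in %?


Fresnel reflectance at normal incidence:
  R = ((n - 1)/(n + 1))^2
  (n - 1)/(n + 1) = (1.534 - 1)/(1.534 + 1) = 0.210734
  R = 0.210734^2 = 0.0444088
  R(%) = 0.0444088 * 100 = 4.441%

4.441%


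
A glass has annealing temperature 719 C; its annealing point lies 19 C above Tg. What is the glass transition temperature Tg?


Rearrange T_anneal = Tg + offset for Tg:
  Tg = T_anneal - offset = 719 - 19 = 700 C

700 C


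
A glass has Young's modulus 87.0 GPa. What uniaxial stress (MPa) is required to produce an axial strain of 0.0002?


Rearrange E = sigma / epsilon:
  sigma = E * epsilon
  E (MPa) = 87.0 * 1000 = 87000
  sigma = 87000 * 0.0002 = 17.4 MPa

17.4 MPa


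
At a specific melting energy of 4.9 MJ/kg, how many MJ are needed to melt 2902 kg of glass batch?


Total energy = mass * specific energy
  E = 2902 * 4.9 = 14219.8 MJ

14219.8 MJ


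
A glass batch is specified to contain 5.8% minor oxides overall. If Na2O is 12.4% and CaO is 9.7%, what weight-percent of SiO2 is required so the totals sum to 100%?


Known pieces sum to 100%:
  SiO2 = 100 - (others + Na2O + CaO)
  SiO2 = 100 - (5.8 + 12.4 + 9.7) = 72.1%

72.1%


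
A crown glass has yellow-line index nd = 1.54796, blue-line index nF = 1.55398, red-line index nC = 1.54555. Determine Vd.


Abbe number formula: Vd = (nd - 1) / (nF - nC)
  nd - 1 = 1.54796 - 1 = 0.54796
  nF - nC = 1.55398 - 1.54555 = 0.00843
  Vd = 0.54796 / 0.00843 = 65.0

65.0


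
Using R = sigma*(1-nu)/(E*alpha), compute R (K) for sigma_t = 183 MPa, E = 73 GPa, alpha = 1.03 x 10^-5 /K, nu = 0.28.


Thermal shock resistance: R = sigma * (1 - nu) / (E * alpha)
  Numerator = 183 * (1 - 0.28) = 131.76
  Denominator = 73 * 1000 * (1.03 x 10^-5) = 0.7519
  R = 131.76 / 0.7519 = 175.2 K

175.2 K


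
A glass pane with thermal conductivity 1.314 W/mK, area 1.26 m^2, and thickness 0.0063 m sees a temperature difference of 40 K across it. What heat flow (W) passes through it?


Fourier's law: Q = k * A * dT / t
  Q = 1.314 * 1.26 * 40 / 0.0063
  Q = 66.2256 / 0.0063 = 10512 W

10512 W


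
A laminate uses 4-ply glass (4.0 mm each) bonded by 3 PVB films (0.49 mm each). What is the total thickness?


Total thickness = glass contribution + PVB contribution
  Glass: 4 * 4.0 = 16.0 mm
  PVB: 3 * 0.49 = 1.47 mm
  Total = 16.0 + 1.47 = 17.47 mm

17.47 mm
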